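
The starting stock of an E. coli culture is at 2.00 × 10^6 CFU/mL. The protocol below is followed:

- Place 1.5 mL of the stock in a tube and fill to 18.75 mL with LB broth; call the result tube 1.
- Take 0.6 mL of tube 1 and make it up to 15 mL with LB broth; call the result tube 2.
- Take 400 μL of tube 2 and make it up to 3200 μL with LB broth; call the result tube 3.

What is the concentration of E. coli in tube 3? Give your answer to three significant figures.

Step 1: 1.5 mL brought to 18.75 mL → factor 18.75/1.5 = 12.5
Step 2: 0.6 mL brought to 15 mL → factor 15/0.6 = 25
Step 3: 400 μL brought to 3200 μL → factor 3200/400 = 8
Overall dilution factor = 12.5 × 25 × 8 = 2500
Final = 2.00 × 10^6 CFU/mL / 2500 = 800 CFU/mL

800 CFU/mL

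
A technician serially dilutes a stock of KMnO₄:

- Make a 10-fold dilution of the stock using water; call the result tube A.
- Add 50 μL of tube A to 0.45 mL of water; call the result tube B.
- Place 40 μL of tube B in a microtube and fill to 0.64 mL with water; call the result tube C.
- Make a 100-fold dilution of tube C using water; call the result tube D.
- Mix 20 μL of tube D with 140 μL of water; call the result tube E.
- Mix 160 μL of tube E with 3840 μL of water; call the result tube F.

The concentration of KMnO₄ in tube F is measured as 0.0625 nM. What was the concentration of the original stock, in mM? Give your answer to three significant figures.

Step 1: 10-fold → factor 10
Step 2: 50 μL + 0.45 mL = 500 μL total → factor 500/50 = 10
Step 3: 40 μL brought to 0.64 mL → factor 640/40 = 16
Step 4: 100-fold → factor 100
Step 5: 20 μL + 140 μL = 160 μL total → factor 160/20 = 8
Step 6: 160 μL + 3840 μL = 4000 μL total → factor 4000/160 = 25
Overall dilution factor = 10 × 10 × 16 × 100 × 8 × 25 = 3.2 × 10^7
Stock = 0.0625 nM × 3.2 × 10^7 = 2.000 × 10^6 nM = 2.00 mM

2.00 mM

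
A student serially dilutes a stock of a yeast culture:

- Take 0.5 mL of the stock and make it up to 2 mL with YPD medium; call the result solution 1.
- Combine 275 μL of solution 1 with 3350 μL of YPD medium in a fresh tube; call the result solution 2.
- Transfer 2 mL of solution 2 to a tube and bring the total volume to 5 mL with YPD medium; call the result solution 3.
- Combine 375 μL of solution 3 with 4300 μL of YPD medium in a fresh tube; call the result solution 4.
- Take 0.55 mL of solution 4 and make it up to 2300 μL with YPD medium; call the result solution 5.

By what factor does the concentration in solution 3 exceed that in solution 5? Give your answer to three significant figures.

Step 1: 0.5 mL brought to 2 mL → factor 2/0.5 = 4
Step 2: 275 μL + 3350 μL = 3625 μL total → factor 3625/275 = 13.182
Step 3: 2 mL brought to 5 mL → factor 5/2 = 2.5
Step 4: 375 μL + 4300 μL = 4675 μL total → factor 4675/375 = 12.467
Step 5: 0.55 mL brought to 2300 μL → factor 2.3/0.55 = 4.1818
Dilution factor to solution 3 = 131.82; to solution 5 = 6872.1
[solution 3]/[solution 5] = (factor to solution 5)/(factor to solution 3) = 6872.1/131.82 = 52.1

52.1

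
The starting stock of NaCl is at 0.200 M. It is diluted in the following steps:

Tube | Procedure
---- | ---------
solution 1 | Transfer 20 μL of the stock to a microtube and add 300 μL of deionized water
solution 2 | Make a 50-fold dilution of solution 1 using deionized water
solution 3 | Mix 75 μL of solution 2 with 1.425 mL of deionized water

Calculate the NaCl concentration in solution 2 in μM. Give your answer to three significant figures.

250 μM

Step 1: 20 μL + 300 μL = 320 μL total → factor 320/20 = 16
Step 2: 50-fold → factor 50
Dilution factor through solution 2 = 16 × 50 = 800
[solution 2] = 0.200 M / 800 = 0.0002500 M = 250 μM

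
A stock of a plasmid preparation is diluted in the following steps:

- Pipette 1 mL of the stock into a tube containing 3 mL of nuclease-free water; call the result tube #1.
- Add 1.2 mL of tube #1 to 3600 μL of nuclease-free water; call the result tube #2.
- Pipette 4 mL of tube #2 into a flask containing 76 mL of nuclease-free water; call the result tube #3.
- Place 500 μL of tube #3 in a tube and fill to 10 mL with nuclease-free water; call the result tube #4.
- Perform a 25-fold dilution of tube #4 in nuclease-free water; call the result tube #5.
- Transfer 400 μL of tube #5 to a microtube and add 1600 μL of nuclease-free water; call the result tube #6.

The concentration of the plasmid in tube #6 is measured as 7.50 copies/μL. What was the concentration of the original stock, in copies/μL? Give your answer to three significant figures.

6.00 × 10^6 copies/μL

Step 1: 1 mL + 3 mL = 4 mL total → factor 4/1 = 4
Step 2: 1.2 mL + 3600 μL = 4.8 mL total → factor 4.8/1.2 = 4
Step 3: 4 mL + 76 mL = 80 mL total → factor 80/4 = 20
Step 4: 500 μL brought to 10 mL → factor 10000/500 = 20
Step 5: 25-fold → factor 25
Step 6: 400 μL + 1600 μL = 2000 μL total → factor 2000/400 = 5
Overall dilution factor = 4 × 4 × 20 × 20 × 25 × 5 = 8 × 10^5
Stock = 7.50 copies/μL × 8 × 10^5 = 6.00 × 10^6 copies/μL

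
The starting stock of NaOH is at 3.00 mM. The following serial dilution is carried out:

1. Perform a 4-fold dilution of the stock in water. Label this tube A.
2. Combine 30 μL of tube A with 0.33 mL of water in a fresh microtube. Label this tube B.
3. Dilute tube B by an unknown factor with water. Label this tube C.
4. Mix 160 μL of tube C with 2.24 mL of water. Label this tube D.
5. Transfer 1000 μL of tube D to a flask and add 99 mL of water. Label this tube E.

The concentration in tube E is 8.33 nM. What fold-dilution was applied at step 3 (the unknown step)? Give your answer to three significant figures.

Step 1: 4-fold → factor 4
Step 2: 30 μL + 0.33 mL = 360 μL total → factor 360/30 = 12
Step 3: unknown factor x
Step 4: 160 μL + 2.24 mL = 2400 μL total → factor 2400/160 = 15
Step 5: 1000 μL + 99 mL = 1 × 10^5 μL total → factor 1 × 10^5/1000 = 100
Product of known-step factors = 72000
Overall factor = 3.00 mM / (8.33 nM) = 3.6014 × 10^5
x = 3.6014 × 10^5 / 72000 = 5.00

5.00-fold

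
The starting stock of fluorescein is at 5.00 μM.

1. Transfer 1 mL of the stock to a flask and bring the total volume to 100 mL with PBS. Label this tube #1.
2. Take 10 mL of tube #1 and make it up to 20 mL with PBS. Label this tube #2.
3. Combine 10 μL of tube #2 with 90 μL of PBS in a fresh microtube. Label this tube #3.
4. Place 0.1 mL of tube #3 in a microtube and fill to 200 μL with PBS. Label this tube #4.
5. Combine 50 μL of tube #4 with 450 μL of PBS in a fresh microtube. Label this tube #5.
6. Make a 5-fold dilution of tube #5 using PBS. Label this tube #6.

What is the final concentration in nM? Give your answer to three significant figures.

Step 1: 1 mL brought to 100 mL → factor 100/1 = 100
Step 2: 10 mL brought to 20 mL → factor 20/10 = 2
Step 3: 10 μL + 90 μL = 100 μL total → factor 100/10 = 10
Step 4: 0.1 mL brought to 200 μL → factor 0.2/0.1 = 2
Step 5: 50 μL + 450 μL = 500 μL total → factor 500/50 = 10
Step 6: 5-fold → factor 5
Overall dilution factor = 100 × 2 × 10 × 2 × 10 × 5 = 2 × 10^5
Final = 5.00 μM / 2 × 10^5 = 2.500 × 10^-5 μM = 0.0250 nM

0.0250 nM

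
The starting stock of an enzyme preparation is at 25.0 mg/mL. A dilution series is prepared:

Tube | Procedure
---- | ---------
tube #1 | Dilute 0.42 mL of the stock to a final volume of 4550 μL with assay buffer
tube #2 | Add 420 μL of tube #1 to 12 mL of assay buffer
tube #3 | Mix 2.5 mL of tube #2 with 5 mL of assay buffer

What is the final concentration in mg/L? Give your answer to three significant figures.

26.0 mg/L

Step 1: 0.42 mL brought to 4550 μL → factor 4.55/0.42 = 10.833
Step 2: 420 μL + 12 mL = 12420 μL total → factor 12420/420 = 29.571
Step 3: 2.5 mL + 5 mL = 7.5 mL total → factor 7.5/2.5 = 3
Overall dilution factor = 10.833 × 29.571 × 3 = 961.07
Final = 25.0 mg/mL / 961.07 = 0.02601 mg/mL = 26.0 mg/L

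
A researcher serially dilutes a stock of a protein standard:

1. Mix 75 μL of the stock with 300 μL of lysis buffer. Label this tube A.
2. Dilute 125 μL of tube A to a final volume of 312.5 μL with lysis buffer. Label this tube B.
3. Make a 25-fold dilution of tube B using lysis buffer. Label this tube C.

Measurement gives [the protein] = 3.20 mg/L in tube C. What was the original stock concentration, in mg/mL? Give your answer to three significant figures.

Step 1: 75 μL + 300 μL = 375 μL total → factor 375/75 = 5
Step 2: 125 μL brought to 312.5 μL → factor 312.5/125 = 2.5
Step 3: 25-fold → factor 25
Overall dilution factor = 5 × 2.5 × 25 = 312.5
Stock = 3.20 mg/L × 312.5 = 1000 mg/L = 1.00 mg/mL

1.00 mg/mL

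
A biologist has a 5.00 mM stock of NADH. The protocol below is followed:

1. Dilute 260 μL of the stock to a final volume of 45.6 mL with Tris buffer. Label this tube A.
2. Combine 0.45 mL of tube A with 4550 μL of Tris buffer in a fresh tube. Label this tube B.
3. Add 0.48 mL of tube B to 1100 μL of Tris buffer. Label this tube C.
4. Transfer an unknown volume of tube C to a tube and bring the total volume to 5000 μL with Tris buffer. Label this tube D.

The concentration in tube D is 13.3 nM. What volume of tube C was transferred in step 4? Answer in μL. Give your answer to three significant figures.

Step 1: 260 μL brought to 45.6 mL → factor 45600/260 = 175.38
Step 2: 0.45 mL + 4550 μL = 5 mL total → factor 5/0.45 = 11.111
Step 3: 0.48 mL + 1100 μL = 1.58 mL total → factor 1.58/0.48 = 3.2917
Step 4: v brought to 5000 μL → factor = 5000 μL/v
Product of known-step factors = 6414.5
Overall factor = 5.00 mM / (13.3 nM) = 3.7594 × 10^5
Step-4 factor = 3.7594 × 10^5 / 6414.5 = 58.608
v = 5000 μL / 58.608 = 85.3 μL

85.3 μL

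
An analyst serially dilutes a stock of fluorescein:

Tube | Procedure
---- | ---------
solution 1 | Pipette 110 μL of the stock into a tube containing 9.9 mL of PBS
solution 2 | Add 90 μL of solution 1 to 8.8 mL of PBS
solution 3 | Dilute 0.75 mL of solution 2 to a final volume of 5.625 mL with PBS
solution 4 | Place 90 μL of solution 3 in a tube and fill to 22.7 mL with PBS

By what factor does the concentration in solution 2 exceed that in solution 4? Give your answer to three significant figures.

1.89 × 10^3

Step 1: 110 μL + 9.9 mL = 10010 μL total → factor 10010/110 = 91
Step 2: 90 μL + 8.8 mL = 8890 μL total → factor 8890/90 = 98.778
Step 3: 0.75 mL brought to 5.625 mL → factor 5.625/0.75 = 7.5
Step 4: 90 μL brought to 22.7 mL → factor 22700/90 = 252.22
Dilution factor to solution 2 = 8988.8; to solution 4 = 1.7004 × 10^7
[solution 2]/[solution 4] = (factor to solution 4)/(factor to solution 2) = 1.7004 × 10^7/8988.8 = 1.89 × 10^3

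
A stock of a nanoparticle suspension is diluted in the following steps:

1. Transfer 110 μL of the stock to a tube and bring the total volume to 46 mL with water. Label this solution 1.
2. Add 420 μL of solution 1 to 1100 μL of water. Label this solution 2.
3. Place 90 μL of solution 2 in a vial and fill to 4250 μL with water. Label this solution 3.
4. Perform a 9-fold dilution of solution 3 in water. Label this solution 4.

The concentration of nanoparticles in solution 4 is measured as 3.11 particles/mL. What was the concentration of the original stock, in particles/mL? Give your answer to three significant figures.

Step 1: 110 μL brought to 46 mL → factor 46000/110 = 418.18
Step 2: 420 μL + 1100 μL = 1520 μL total → factor 1520/420 = 3.619
Step 3: 90 μL brought to 4250 μL → factor 4250/90 = 47.222
Step 4: 9-fold → factor 9
Overall dilution factor = 418.18 × 3.619 × 47.222 × 9 = 6.432 × 10^5
Stock = 3.11 particles/mL × 6.432 × 10^5 = 2.00 × 10^6 particles/mL

2.00 × 10^6 particles/mL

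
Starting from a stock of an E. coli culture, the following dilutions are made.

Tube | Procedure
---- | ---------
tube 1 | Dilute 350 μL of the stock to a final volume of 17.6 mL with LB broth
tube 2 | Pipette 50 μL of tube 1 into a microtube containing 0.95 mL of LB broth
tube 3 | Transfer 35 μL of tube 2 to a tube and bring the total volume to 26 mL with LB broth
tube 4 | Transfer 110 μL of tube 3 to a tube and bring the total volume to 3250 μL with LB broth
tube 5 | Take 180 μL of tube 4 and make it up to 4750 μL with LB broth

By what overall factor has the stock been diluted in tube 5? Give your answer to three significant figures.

5.82 × 10^8

Step 1: 350 μL brought to 17.6 mL → factor 17600/350 = 50.286
Step 2: 50 μL + 0.95 mL = 1000 μL total → factor 1000/50 = 20
Step 3: 35 μL brought to 26 mL → factor 26000/35 = 742.86
Step 4: 110 μL brought to 3250 μL → factor 3250/110 = 29.545
Step 5: 180 μL brought to 4750 μL → factor 4750/180 = 26.389
Overall dilution factor = 50.286 × 20 × 742.86 × 29.545 × 26.389 = 5.8249 × 10^8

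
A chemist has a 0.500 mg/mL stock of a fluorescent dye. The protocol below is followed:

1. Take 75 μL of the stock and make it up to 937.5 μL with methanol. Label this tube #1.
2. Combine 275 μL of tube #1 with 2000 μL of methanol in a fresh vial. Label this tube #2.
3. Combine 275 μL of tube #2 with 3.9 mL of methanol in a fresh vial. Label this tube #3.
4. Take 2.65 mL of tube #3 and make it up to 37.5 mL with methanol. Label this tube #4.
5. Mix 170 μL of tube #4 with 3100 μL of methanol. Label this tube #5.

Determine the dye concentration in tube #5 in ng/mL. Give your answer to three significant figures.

Step 1: 75 μL brought to 937.5 μL → factor 937.5/75 = 12.5
Step 2: 275 μL + 2000 μL = 2275 μL total → factor 2275/275 = 8.2727
Step 3: 275 μL + 3.9 mL = 4175 μL total → factor 4175/275 = 15.182
Step 4: 2.65 mL brought to 37.5 mL → factor 37.5/2.65 = 14.151
Step 5: 170 μL + 3100 μL = 3270 μL total → factor 3270/170 = 19.235
Overall dilution factor = 12.5 × 8.2727 × 15.182 × 14.151 × 19.235 = 4.2733 × 10^5
Final = 0.500 mg/mL / 4.2733 × 10^5 = 1.170 × 10^-6 mg/mL = 1.17 ng/mL

1.17 ng/mL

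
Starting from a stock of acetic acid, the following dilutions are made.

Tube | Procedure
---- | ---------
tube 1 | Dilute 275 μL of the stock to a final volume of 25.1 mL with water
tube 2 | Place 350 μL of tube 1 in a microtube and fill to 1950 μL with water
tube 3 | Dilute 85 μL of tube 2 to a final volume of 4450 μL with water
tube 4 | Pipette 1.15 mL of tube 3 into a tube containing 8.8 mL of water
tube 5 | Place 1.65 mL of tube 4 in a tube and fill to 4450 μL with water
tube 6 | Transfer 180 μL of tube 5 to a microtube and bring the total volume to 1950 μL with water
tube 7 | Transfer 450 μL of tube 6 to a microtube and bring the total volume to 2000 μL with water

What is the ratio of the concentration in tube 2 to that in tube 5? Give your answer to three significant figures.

1.22 × 10^3

Step 1: 275 μL brought to 25.1 mL → factor 25100/275 = 91.273
Step 2: 350 μL brought to 1950 μL → factor 1950/350 = 5.5714
Step 3: 85 μL brought to 4450 μL → factor 4450/85 = 52.353
Step 4: 1.15 mL + 8.8 mL = 9.95 mL total → factor 9.95/1.15 = 8.6522
Step 5: 1.65 mL brought to 4450 μL → factor 4.45/1.65 = 2.697
Dilution factor to tube 2 = 508.52; to tube 5 = 6.2123 × 10^5
[tube 2]/[tube 5] = (factor to tube 5)/(factor to tube 2) = 6.2123 × 10^5/508.52 = 1.22 × 10^3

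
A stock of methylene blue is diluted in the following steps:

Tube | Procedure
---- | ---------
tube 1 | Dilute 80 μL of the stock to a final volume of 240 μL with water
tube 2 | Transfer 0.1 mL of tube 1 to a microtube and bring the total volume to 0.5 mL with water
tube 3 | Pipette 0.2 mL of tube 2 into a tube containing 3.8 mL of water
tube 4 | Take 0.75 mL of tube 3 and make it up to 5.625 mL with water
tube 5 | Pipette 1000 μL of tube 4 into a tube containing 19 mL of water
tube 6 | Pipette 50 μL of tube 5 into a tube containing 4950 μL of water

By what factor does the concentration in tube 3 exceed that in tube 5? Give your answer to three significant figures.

150

Step 1: 80 μL brought to 240 μL → factor 240/80 = 3
Step 2: 0.1 mL brought to 0.5 mL → factor 0.5/0.1 = 5
Step 3: 0.2 mL + 3.8 mL = 4 mL total → factor 4/0.2 = 20
Step 4: 0.75 mL brought to 5.625 mL → factor 5.625/0.75 = 7.5
Step 5: 1000 μL + 19 mL = 20000 μL total → factor 20000/1000 = 20
Dilution factor to tube 3 = 300; to tube 5 = 45000
[tube 3]/[tube 5] = (factor to tube 5)/(factor to tube 3) = 45000/300 = 150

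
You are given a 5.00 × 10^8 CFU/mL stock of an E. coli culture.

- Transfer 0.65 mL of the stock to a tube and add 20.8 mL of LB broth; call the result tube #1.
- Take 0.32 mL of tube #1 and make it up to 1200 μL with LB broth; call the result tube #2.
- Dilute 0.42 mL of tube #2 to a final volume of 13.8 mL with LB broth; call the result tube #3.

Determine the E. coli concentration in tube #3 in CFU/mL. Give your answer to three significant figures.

1.23 × 10^5 CFU/mL

Step 1: 0.65 mL + 20.8 mL = 21.45 mL total → factor 21.45/0.65 = 33
Step 2: 0.32 mL brought to 1200 μL → factor 1.2/0.32 = 3.75
Step 3: 0.42 mL brought to 13.8 mL → factor 13.8/0.42 = 32.857
Overall dilution factor = 33 × 3.75 × 32.857 = 4066.1
Final = 5.00 × 10^8 CFU/mL / 4066.1 = 1.23 × 10^5 CFU/mL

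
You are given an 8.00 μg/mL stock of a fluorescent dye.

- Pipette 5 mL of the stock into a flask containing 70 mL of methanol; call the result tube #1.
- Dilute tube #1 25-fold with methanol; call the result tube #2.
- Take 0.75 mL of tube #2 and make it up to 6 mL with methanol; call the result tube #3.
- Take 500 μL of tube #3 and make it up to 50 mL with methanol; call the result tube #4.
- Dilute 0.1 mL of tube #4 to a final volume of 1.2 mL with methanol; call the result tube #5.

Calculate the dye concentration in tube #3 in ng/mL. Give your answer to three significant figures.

Step 1: 5 mL + 70 mL = 75 mL total → factor 75/5 = 15
Step 2: 25-fold → factor 25
Step 3: 0.75 mL brought to 6 mL → factor 6/0.75 = 8
Dilution factor through tube #3 = 15 × 25 × 8 = 3000
[tube #3] = 8.00 μg/mL / 3000 = 0.002667 μg/mL = 2.67 ng/mL

2.67 ng/mL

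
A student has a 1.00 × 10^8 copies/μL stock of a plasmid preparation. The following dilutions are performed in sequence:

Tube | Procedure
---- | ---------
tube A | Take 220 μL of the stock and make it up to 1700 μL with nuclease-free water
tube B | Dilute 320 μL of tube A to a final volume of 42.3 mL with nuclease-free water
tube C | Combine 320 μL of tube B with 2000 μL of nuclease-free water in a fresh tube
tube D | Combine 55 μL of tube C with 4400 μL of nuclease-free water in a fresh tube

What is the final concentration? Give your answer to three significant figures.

Step 1: 220 μL brought to 1700 μL → factor 1700/220 = 7.7273
Step 2: 320 μL brought to 42.3 mL → factor 42300/320 = 132.19
Step 3: 320 μL + 2000 μL = 2320 μL total → factor 2320/320 = 7.25
Step 4: 55 μL + 4400 μL = 4455 μL total → factor 4455/55 = 81
Overall dilution factor = 7.7273 × 132.19 × 7.25 × 81 = 5.9985 × 10^5
Final = 1.00 × 10^8 copies/μL / 5.9985 × 10^5 = 167 copies/μL

167 copies/μL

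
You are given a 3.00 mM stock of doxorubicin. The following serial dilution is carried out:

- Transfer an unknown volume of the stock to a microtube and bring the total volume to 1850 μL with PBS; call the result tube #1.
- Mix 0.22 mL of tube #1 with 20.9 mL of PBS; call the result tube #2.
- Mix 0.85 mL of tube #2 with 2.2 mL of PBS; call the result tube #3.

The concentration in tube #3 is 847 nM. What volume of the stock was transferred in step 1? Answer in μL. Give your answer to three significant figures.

180 μL

Step 1: v brought to 1850 μL → factor = 1850 μL/v
Step 2: 0.22 mL + 20.9 mL = 21.12 mL total → factor 21.12/0.22 = 96
Step 3: 0.85 mL + 2.2 mL = 3.05 mL total → factor 3.05/0.85 = 3.5882
Product of known-step factors = 344.47
Overall factor = 3.00 mM / (847 nM) = 3541.9
Step-1 factor = 3541.9 / 344.47 = 10.282
v = 1850 μL / 10.282 = 180 μL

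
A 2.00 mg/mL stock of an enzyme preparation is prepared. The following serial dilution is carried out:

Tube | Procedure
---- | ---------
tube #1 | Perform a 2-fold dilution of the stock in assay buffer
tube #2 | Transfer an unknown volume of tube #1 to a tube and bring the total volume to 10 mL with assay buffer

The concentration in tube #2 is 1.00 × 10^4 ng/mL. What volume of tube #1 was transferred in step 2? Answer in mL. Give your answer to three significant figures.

0.100 mL

Step 1: 2-fold → factor 2
Step 2: v brought to 10 mL → factor = 10 mL/v
Product of known-step factors = 2
Overall factor = 2.00 mg/mL / (1.00 × 10^4 ng/mL) = 200
Step-2 factor = 200 / 2 = 100
v = 10 mL / 100 = 0.100 mL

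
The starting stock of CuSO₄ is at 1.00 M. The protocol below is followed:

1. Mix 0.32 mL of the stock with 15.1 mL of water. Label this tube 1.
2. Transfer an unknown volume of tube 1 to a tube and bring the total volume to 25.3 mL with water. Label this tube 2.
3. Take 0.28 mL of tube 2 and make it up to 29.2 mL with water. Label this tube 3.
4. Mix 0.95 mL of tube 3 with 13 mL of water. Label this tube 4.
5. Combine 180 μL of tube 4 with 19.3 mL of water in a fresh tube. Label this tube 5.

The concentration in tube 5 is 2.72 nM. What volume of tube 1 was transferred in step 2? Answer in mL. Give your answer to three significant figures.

0.550 mL

Step 1: 0.32 mL + 15.1 mL = 15.42 mL total → factor 15.42/0.32 = 48.188
Step 2: v brought to 25.3 mL → factor = 25.3 mL/v
Step 3: 0.28 mL brought to 29.2 mL → factor 29.2/0.28 = 104.29
Step 4: 0.95 mL + 13 mL = 13.95 mL total → factor 13.95/0.95 = 14.684
Step 5: 180 μL + 19.3 mL = 19480 μL total → factor 19480/180 = 108.22
Product of known-step factors = 7.9859 × 10^6
Overall factor = 1.00 M / (2.72 nM) = 3.6765 × 10^8
Step-2 factor = 3.6765 × 10^8 / 7.9859 × 10^6 = 46.037
v = 25.3 mL / 46.037 = 0.550 mL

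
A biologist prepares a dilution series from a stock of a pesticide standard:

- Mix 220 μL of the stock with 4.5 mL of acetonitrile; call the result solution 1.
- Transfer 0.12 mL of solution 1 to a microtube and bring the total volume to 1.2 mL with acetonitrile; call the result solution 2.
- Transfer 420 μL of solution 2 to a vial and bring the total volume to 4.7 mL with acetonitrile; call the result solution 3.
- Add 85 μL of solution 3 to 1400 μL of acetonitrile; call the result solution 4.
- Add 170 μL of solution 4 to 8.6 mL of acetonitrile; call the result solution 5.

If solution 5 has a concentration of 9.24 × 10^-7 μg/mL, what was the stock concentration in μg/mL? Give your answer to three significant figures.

2.00 μg/mL

Step 1: 220 μL + 4.5 mL = 4720 μL total → factor 4720/220 = 21.455
Step 2: 0.12 mL brought to 1.2 mL → factor 1.2/0.12 = 10
Step 3: 420 μL brought to 4.7 mL → factor 4700/420 = 11.19
Step 4: 85 μL + 1400 μL = 1485 μL total → factor 1485/85 = 17.471
Step 5: 170 μL + 8.6 mL = 8770 μL total → factor 8770/170 = 51.588
Overall dilution factor = 21.455 × 10 × 11.19 × 17.471 × 51.588 = 2.1638 × 10^6
Stock = 9.24 × 10^-7 μg/mL × 2.1638 × 10^6 = 2.00 μg/mL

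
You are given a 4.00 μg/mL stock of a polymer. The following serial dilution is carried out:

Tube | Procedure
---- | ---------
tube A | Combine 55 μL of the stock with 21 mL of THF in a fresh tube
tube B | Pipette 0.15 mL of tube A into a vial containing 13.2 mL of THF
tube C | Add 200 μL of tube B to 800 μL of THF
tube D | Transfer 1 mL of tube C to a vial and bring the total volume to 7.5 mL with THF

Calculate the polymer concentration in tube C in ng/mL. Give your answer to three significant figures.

0.0235 ng/mL

Step 1: 55 μL + 21 mL = 21055 μL total → factor 21055/55 = 382.82
Step 2: 0.15 mL + 13.2 mL = 13.35 mL total → factor 13.35/0.15 = 89
Step 3: 200 μL + 800 μL = 1000 μL total → factor 1000/200 = 5
Dilution factor through tube C = 382.82 × 89 × 5 = 1.7035 × 10^5
[tube C] = 4.00 μg/mL / 1.7035 × 10^5 = 2.348 × 10^-5 μg/mL = 0.0235 ng/mL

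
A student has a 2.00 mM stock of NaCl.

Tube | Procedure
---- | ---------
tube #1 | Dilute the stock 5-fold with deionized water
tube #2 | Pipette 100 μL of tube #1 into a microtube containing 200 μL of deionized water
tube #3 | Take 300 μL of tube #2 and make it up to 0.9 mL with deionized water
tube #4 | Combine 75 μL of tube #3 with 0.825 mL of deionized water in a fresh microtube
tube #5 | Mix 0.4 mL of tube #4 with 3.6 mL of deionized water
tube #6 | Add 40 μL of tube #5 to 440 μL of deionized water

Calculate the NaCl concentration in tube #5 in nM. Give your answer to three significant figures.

370 nM

Step 1: 5-fold → factor 5
Step 2: 100 μL + 200 μL = 300 μL total → factor 300/100 = 3
Step 3: 300 μL brought to 0.9 mL → factor 900/300 = 3
Step 4: 75 μL + 0.825 mL = 900 μL total → factor 900/75 = 12
Step 5: 0.4 mL + 3.6 mL = 4 mL total → factor 4/0.4 = 10
Dilution factor through tube #5 = 5 × 3 × 3 × 12 × 10 = 5400
[tube #5] = 2.00 mM / 5400 = 0.0003704 mM = 370 nM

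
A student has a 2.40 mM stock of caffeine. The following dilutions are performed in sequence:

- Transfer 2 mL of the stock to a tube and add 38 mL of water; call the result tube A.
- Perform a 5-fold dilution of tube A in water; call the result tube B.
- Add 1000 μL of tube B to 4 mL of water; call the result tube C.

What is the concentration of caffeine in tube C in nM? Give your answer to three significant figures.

Step 1: 2 mL + 38 mL = 40 mL total → factor 40/2 = 20
Step 2: 5-fold → factor 5
Step 3: 1000 μL + 4 mL = 5000 μL total → factor 5000/1000 = 5
Overall dilution factor = 20 × 5 × 5 = 500
Final = 2.40 mM / 500 = 0.004800 mM = 4.80 × 10^3 nM

4.80 × 10^3 nM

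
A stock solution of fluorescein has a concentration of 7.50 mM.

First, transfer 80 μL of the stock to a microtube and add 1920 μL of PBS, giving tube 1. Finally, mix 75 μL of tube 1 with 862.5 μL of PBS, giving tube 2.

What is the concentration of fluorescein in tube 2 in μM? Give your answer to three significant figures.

24.0 μM

Step 1: 80 μL + 1920 μL = 2000 μL total → factor 2000/80 = 25
Step 2: 75 μL + 862.5 μL = 937.5 μL total → factor 937.5/75 = 12.5
Overall dilution factor = 25 × 12.5 = 312.5
Final = 7.50 mM / 312.5 = 0.02400 mM = 24.0 μM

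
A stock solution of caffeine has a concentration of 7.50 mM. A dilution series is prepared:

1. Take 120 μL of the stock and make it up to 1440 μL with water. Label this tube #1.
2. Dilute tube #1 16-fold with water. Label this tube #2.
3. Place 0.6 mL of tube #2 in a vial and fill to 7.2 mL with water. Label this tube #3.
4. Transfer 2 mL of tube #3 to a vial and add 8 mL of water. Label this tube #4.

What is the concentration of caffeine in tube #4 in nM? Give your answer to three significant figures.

651 nM

Step 1: 120 μL brought to 1440 μL → factor 1440/120 = 12
Step 2: 16-fold → factor 16
Step 3: 0.6 mL brought to 7.2 mL → factor 7.2/0.6 = 12
Step 4: 2 mL + 8 mL = 10 mL total → factor 10/2 = 5
Overall dilution factor = 12 × 16 × 12 × 5 = 11520
Final = 7.50 mM / 11520 = 0.0006510 mM = 651 nM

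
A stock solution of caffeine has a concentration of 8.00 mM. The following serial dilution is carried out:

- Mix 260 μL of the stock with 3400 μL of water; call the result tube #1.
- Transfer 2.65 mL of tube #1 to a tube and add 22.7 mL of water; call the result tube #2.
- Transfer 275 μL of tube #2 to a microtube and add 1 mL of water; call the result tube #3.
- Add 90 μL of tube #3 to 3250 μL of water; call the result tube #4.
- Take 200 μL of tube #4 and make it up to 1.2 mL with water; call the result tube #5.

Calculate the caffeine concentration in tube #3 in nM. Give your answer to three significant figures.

1.28 × 10^4 nM

Step 1: 260 μL + 3400 μL = 3660 μL total → factor 3660/260 = 14.077
Step 2: 2.65 mL + 22.7 mL = 25.35 mL total → factor 25.35/2.65 = 9.566
Step 3: 275 μL + 1 mL = 1275 μL total → factor 1275/275 = 4.6364
Dilution factor through tube #3 = 14.077 × 9.566 × 4.6364 = 624.33
[tube #3] = 8.00 mM / 624.33 = 0.01281 mM = 1.28 × 10^4 nM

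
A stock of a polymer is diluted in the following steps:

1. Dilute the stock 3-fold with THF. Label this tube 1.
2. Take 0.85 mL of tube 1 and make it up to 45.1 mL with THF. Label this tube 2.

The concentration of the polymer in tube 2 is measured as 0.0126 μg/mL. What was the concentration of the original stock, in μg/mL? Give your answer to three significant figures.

2.01 μg/mL

Step 1: 3-fold → factor 3
Step 2: 0.85 mL brought to 45.1 mL → factor 45.1/0.85 = 53.059
Overall dilution factor = 3 × 53.059 = 159.18
Stock = 0.0126 μg/mL × 159.18 = 2.01 μg/mL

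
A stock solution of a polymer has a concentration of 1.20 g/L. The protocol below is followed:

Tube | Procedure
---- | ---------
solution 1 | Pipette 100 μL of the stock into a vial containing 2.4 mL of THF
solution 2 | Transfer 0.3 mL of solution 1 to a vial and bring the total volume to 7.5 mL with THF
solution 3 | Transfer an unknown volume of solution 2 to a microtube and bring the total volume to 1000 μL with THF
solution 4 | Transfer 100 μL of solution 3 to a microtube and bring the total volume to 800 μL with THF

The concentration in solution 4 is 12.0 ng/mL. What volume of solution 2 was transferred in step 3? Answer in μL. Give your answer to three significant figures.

50.0 μL

Step 1: 100 μL + 2.4 mL = 2500 μL total → factor 2500/100 = 25
Step 2: 0.3 mL brought to 7.5 mL → factor 7.5/0.3 = 25
Step 3: v brought to 1000 μL → factor = 1000 μL/v
Step 4: 100 μL brought to 800 μL → factor 800/100 = 8
Product of known-step factors = 5000
Overall factor = 1.20 g/L / (12.0 ng/mL) = 1 × 10^5
Step-3 factor = 1 × 10^5 / 5000 = 20
v = 1000 μL / 20 = 50.0 μL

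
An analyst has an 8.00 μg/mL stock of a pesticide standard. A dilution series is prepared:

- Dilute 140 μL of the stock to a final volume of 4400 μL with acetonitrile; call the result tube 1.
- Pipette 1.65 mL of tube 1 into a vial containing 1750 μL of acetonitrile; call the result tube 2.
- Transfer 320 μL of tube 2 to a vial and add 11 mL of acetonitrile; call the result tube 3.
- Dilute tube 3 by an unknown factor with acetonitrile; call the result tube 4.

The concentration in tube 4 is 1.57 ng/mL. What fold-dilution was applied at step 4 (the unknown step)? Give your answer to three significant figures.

2.22-fold

Step 1: 140 μL brought to 4400 μL → factor 4400/140 = 31.429
Step 2: 1.65 mL + 1750 μL = 3.4 mL total → factor 3.4/1.65 = 2.0606
Step 3: 320 μL + 11 mL = 11320 μL total → factor 11320/320 = 35.375
Step 4: unknown factor x
Product of known-step factors = 2291
Overall factor = 8.00 μg/mL / (1.57 ng/mL) = 5095.5
x = 5095.5 / 2291 = 2.22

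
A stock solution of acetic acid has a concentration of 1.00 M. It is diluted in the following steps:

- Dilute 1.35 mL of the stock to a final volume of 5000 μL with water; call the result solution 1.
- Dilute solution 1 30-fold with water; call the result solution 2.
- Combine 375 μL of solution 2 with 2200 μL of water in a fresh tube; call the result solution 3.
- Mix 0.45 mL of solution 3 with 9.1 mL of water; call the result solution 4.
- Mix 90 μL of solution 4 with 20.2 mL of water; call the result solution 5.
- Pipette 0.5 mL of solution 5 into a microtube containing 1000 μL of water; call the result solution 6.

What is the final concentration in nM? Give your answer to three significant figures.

91.3 nM

Step 1: 1.35 mL brought to 5000 μL → factor 5/1.35 = 3.7037
Step 2: 30-fold → factor 30
Step 3: 375 μL + 2200 μL = 2575 μL total → factor 2575/375 = 6.8667
Step 4: 0.45 mL + 9.1 mL = 9.55 mL total → factor 9.55/0.45 = 21.222
Step 5: 90 μL + 20.2 mL = 20290 μL total → factor 20290/90 = 225.44
Step 6: 0.5 mL + 1000 μL = 1.5 mL total → factor 1.5/0.5 = 3
Overall dilution factor = 3.7037 × 30 × 6.8667 × 21.222 × 225.44 × 3 = 1.0951 × 10^7
Final = 1.00 M / 1.0951 × 10^7 = 9.132 × 10^-8 M = 91.3 nM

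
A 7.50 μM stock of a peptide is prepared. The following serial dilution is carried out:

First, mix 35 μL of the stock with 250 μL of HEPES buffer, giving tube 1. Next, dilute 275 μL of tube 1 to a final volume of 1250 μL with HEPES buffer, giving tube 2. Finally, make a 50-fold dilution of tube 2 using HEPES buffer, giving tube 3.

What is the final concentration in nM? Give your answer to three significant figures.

Step 1: 35 μL + 250 μL = 285 μL total → factor 285/35 = 8.1429
Step 2: 275 μL brought to 1250 μL → factor 1250/275 = 4.5455
Step 3: 50-fold → factor 50
Overall dilution factor = 8.1429 × 4.5455 × 50 = 1850.6
Final = 7.50 μM / 1850.6 = 0.004053 μM = 4.05 nM

4.05 nM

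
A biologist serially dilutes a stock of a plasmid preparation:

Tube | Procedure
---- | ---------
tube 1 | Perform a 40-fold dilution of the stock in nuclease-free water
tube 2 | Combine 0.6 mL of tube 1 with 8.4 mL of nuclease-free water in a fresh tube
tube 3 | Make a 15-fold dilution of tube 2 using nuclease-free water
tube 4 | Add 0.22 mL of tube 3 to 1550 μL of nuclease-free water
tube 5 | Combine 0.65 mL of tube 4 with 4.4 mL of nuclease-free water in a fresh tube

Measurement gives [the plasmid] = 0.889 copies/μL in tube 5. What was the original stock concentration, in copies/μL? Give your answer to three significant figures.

5.00 × 10^5 copies/μL

Step 1: 40-fold → factor 40
Step 2: 0.6 mL + 8.4 mL = 9 mL total → factor 9/0.6 = 15
Step 3: 15-fold → factor 15
Step 4: 0.22 mL + 1550 μL = 1.77 mL total → factor 1.77/0.22 = 8.0455
Step 5: 0.65 mL + 4.4 mL = 5.05 mL total → factor 5.05/0.65 = 7.7692
Overall dilution factor = 40 × 15 × 15 × 8.0455 × 7.7692 = 5.6256 × 10^5
Stock = 0.889 copies/μL × 5.6256 × 10^5 = 5.00 × 10^5 copies/μL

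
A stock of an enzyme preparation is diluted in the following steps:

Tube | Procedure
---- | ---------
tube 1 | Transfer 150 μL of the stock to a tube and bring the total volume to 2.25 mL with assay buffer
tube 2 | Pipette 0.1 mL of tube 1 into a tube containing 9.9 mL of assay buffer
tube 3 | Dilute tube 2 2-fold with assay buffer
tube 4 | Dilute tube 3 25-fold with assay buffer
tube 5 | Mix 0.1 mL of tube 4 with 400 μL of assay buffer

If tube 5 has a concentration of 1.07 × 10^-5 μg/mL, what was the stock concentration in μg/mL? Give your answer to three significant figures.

4.01 μg/mL

Step 1: 150 μL brought to 2.25 mL → factor 2250/150 = 15
Step 2: 0.1 mL + 9.9 mL = 10 mL total → factor 10/0.1 = 100
Step 3: 2-fold → factor 2
Step 4: 25-fold → factor 25
Step 5: 0.1 mL + 400 μL = 0.5 mL total → factor 0.5/0.1 = 5
Overall dilution factor = 15 × 100 × 2 × 25 × 5 = 3.75 × 10^5
Stock = 1.07 × 10^-5 μg/mL × 3.75 × 10^5 = 4.01 μg/mL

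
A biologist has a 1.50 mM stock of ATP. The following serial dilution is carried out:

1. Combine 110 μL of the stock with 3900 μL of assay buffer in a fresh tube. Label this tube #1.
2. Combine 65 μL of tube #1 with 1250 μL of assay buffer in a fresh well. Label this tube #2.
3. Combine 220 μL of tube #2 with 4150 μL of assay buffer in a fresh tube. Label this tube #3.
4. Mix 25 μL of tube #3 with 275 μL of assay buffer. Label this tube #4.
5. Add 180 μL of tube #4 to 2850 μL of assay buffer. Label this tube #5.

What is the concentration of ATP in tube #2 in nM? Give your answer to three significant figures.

Step 1: 110 μL + 3900 μL = 4010 μL total → factor 4010/110 = 36.455
Step 2: 65 μL + 1250 μL = 1315 μL total → factor 1315/65 = 20.231
Dilution factor through tube #2 = 36.455 × 20.231 = 737.5
[tube #2] = 1.50 mM / 737.5 = 0.002034 mM = 2.03 × 10^3 nM

2.03 × 10^3 nM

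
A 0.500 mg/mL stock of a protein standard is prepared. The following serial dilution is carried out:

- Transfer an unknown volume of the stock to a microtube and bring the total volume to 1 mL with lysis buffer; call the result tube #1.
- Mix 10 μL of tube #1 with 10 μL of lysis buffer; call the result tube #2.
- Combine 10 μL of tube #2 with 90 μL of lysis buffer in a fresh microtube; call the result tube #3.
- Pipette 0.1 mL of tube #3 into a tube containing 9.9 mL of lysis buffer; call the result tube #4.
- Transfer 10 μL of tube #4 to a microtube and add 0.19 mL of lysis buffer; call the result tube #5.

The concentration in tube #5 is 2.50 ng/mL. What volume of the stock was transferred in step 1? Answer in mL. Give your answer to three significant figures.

0.200 mL

Step 1: v brought to 1 mL → factor = 1 mL/v
Step 2: 10 μL + 10 μL = 20 μL total → factor 20/10 = 2
Step 3: 10 μL + 90 μL = 100 μL total → factor 100/10 = 10
Step 4: 0.1 mL + 9.9 mL = 10 mL total → factor 10/0.1 = 100
Step 5: 10 μL + 0.19 mL = 200 μL total → factor 200/10 = 20
Product of known-step factors = 40000
Overall factor = 0.500 mg/mL / (2.50 ng/mL) = 2 × 10^5
Step-1 factor = 2 × 10^5 / 40000 = 5
v = 1 mL / 5 = 0.200 mL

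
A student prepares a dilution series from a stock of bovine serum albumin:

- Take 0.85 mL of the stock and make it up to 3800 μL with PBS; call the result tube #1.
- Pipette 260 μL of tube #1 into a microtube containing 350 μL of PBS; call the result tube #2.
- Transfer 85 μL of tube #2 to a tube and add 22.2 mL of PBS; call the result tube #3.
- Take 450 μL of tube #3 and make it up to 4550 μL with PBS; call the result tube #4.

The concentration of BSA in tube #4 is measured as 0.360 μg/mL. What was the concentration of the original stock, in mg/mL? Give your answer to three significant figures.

Step 1: 0.85 mL brought to 3800 μL → factor 3.8/0.85 = 4.4706
Step 2: 260 μL + 350 μL = 610 μL total → factor 610/260 = 2.3462
Step 3: 85 μL + 22.2 mL = 22285 μL total → factor 22285/85 = 262.18
Step 4: 450 μL brought to 4550 μL → factor 4550/450 = 10.111
Overall dilution factor = 4.4706 × 2.3462 × 262.18 × 10.111 = 27804
Stock = 0.360 μg/mL × 27804 = 1.001 × 10^4 μg/mL = 10.0 mg/mL

10.0 mg/mL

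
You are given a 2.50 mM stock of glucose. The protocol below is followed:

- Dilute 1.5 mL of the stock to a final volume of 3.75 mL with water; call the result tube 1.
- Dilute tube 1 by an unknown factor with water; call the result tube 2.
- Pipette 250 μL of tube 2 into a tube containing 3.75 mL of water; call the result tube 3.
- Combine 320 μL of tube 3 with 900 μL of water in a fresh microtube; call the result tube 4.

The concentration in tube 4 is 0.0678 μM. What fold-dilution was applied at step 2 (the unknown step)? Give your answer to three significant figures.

242-fold

Step 1: 1.5 mL brought to 3.75 mL → factor 3.75/1.5 = 2.5
Step 2: unknown factor x
Step 3: 250 μL + 3.75 mL = 4000 μL total → factor 4000/250 = 16
Step 4: 320 μL + 900 μL = 1220 μL total → factor 1220/320 = 3.8125
Product of known-step factors = 152.5
Overall factor = 2.50 mM / (0.0678 μM) = 36873
x = 36873 / 152.5 = 242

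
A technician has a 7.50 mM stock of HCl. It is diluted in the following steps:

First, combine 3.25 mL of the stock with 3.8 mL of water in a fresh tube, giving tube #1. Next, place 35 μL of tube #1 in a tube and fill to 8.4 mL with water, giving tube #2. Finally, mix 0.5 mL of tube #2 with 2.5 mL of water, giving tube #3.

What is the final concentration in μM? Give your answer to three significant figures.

Step 1: 3.25 mL + 3.8 mL = 7.05 mL total → factor 7.05/3.25 = 2.1692
Step 2: 35 μL brought to 8.4 mL → factor 8400/35 = 240
Step 3: 0.5 mL + 2.5 mL = 3 mL total → factor 3/0.5 = 6
Overall dilution factor = 2.1692 × 240 × 6 = 3123.7
Final = 7.50 mM / 3123.7 = 0.002401 mM = 2.40 μM

2.40 μM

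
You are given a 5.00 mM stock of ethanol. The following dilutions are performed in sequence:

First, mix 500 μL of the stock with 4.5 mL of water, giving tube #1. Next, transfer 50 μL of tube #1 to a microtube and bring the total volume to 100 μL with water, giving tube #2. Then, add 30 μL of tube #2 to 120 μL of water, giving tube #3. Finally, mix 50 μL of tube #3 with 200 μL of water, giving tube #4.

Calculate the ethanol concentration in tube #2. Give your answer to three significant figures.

Step 1: 500 μL + 4.5 mL = 5000 μL total → factor 5000/500 = 10
Step 2: 50 μL brought to 100 μL → factor 100/50 = 2
Dilution factor through tube #2 = 10 × 2 = 20
[tube #2] = 5.00 mM / 20 = 0.250 mM

0.250 mM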